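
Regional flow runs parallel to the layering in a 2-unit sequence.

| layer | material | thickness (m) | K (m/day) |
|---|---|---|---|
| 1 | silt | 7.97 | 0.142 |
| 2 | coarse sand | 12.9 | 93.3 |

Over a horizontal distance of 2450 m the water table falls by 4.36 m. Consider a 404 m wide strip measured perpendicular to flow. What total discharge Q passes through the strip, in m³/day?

866

Flow is parallel to layering, so each bed carries its own Darcy discharge and the transmissivities add.
Σ(K_i·b_i) = 0.142×7.97 + 93.3×12.9 = 1205 m²/day.
Hydraulic gradient i = Δh / L = 4.36 / 2450 = 0.001780.
Q = Σ(K_i·b_i) · W · i = 1205 × 404 × 0.001780 = 866.1 m³/day.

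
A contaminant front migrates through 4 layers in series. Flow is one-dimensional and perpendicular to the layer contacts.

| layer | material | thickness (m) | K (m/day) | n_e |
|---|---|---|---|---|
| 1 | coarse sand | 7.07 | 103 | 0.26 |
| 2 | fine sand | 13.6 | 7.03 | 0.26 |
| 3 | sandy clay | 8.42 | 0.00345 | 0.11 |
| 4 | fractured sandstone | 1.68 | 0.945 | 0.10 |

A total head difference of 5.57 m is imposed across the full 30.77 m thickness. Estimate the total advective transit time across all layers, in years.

7.77

With flow normal to the layers, continuity requires the same specific discharge q through every layer.
Σ(b_i/K_i) = 7.07/103 + 13.6/7.03 + 8.42/0.00345 + 1.68/0.945 = 2444 d.
q = Δh / Σ(b_i/K_i) = 5.57 / 2444 = 0.002279 m/day.
In each layer the seepage velocity is v_i = q/n_i, so the layer transit time is t_i = b_i·n_i / q:
  layer 1 (coarse sand): t_1 = 7.07 × 0.26 / 0.002279 = 806.7 d
  layer 2 (fine sand): t_2 = 13.6 × 0.26 / 0.002279 = 1552 d
  layer 3 (sandy clay): t_3 = 8.42 × 0.11 / 0.002279 = 406.5 d
  layer 4 (fractured sandstone): t_4 = 1.68 × 0.10 / 0.002279 = 73.73 d
Total t = Σ t_i = 2839 days = 7.772 years.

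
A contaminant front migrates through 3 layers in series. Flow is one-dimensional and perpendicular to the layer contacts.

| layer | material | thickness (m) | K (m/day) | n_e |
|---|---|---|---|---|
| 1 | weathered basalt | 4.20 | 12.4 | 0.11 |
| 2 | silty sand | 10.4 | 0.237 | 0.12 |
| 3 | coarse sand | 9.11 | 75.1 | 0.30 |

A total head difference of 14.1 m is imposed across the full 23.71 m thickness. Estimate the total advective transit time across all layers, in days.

With flow normal to the layers, continuity requires the same specific discharge q through every layer.
Σ(b_i/K_i) = 4.20/12.4 + 10.4/0.237 + 9.11/75.1 = 44.34 d.
q = Δh / Σ(b_i/K_i) = 14.1 / 44.34 = 0.3180 m/day.
In each layer the seepage velocity is v_i = q/n_i, so the layer transit time is t_i = b_i·n_i / q:
  layer 1 (weathered basalt): t_1 = 4.20 × 0.11 / 0.3180 = 1.453 d
  layer 2 (silty sand): t_2 = 10.4 × 0.12 / 0.3180 = 3.925 d
  layer 3 (coarse sand): t_3 = 9.11 × 0.30 / 0.3180 = 8.595 d
Total t = Σ t_i = 13.97 days.

14.0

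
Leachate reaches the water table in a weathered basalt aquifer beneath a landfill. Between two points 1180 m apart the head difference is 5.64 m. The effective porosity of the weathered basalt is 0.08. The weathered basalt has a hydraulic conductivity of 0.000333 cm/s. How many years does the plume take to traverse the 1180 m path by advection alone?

Convert K: 0.000333 cm/s × 864 = 0.2877 m/day.
Hydraulic gradient i = Δh / L = 5.64 / 1180 = 0.004780.
Darcy flux q = K · i = 0.2877 × 0.004780 = 0.001375 m/day.
Seepage velocity v = q / n_e = 0.001375 / 0.08 = 0.01719 m/day.
Travel time t = L / v = 1180 / 0.01719 = 68646 days = 187.9 years.

188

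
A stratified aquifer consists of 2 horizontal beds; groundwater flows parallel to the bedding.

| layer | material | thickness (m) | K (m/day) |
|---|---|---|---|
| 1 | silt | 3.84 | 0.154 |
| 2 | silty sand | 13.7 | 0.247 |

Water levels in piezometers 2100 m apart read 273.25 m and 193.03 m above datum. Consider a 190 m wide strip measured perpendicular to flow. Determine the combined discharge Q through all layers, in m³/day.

28.9

Flow is parallel to layering, so each bed carries its own Darcy discharge and the transmissivities add.
Σ(K_i·b_i) = 0.154×3.84 + 0.247×13.7 = 3.975 m²/day.
Hydraulic gradient i = (273.25 − 193.03) / 2100 = 80.22 / 2100 = 0.03820.
Q = Σ(K_i·b_i) · W · i = 3.975 × 190 × 0.03820 = 28.85 m³/day.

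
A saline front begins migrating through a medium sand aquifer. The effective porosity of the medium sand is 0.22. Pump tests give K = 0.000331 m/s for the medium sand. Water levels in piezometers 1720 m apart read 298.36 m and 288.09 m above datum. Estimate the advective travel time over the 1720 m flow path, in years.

6.07

Convert K: 0.000331 m/s × 86400 = 28.60 m/day.
Hydraulic gradient i = (298.36 − 288.09) / 1720 = 10.27 / 1720 = 0.005971.
Darcy flux q = K · i = 28.60 × 0.005971 = 0.1708 m/day.
Seepage velocity v = q / n_e = 0.1708 / 0.22 = 0.7762 m/day.
Travel time t = L / v = 1720 / 0.7762 = 2216 days = 6.067 years.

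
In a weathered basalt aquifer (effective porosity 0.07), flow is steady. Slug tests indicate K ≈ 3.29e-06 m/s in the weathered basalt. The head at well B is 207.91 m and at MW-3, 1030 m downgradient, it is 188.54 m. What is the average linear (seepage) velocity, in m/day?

Convert K: 3.29e-06 m/s × 86400 = 0.2843 m/day.
Hydraulic gradient i = (207.91 − 188.54) / 1030 = 19.37 / 1030 = 0.01881.
Darcy flux q = K · i = 0.2843 × 0.01881 = 0.005346 m/day.
Seepage velocity v = q / n_e = 0.005346 / 0.07 = 0.07637 m/day.

0.0764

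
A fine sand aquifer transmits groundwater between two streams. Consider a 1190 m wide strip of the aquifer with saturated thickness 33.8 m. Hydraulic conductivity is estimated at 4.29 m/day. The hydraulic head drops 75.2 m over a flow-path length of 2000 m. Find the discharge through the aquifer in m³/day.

6490

Cross-sectional area A = 1190 × 33.8 = 40222 m².
Hydraulic gradient i = Δh / L = 75.2 / 2000 = 0.03760.
Darcy's law: Q = K · A · i = 4.290 × 40222 × 0.03760 = 6488 m³/day.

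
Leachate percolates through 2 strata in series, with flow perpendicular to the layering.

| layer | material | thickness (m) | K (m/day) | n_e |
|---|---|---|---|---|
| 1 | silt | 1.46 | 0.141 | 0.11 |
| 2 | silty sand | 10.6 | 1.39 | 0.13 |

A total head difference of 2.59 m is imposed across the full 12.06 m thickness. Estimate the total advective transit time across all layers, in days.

10.7

With flow normal to the layers, continuity requires the same specific discharge q through every layer.
Σ(b_i/K_i) = 1.46/0.141 + 10.6/1.39 = 17.98 d.
q = Δh / Σ(b_i/K_i) = 2.59 / 17.98 = 0.1440 m/day.
In each layer the seepage velocity is v_i = q/n_i, so the layer transit time is t_i = b_i·n_i / q:
  layer 1 (silt): t_1 = 1.46 × 0.11 / 0.1440 = 1.115 d
  layer 2 (silty sand): t_2 = 10.6 × 0.13 / 0.1440 = 9.566 d
Total t = Σ t_i = 10.68 days.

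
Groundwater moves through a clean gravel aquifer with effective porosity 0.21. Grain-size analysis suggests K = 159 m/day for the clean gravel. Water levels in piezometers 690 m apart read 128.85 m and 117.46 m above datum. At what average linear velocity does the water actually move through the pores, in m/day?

Hydraulic gradient i = (128.85 − 117.46) / 690 = 11.39 / 690 = 0.01651.
Darcy flux q = K · i = 159.0 × 0.01651 = 2.625 m/day.
Seepage velocity v = q / n_e = 2.625 / 0.21 = 12.50 m/day.

12.5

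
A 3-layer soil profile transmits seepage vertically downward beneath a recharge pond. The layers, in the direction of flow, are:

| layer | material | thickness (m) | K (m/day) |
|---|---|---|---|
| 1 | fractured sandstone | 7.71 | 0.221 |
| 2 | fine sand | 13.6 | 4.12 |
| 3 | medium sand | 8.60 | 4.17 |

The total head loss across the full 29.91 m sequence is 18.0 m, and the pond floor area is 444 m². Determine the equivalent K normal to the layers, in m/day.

Flow is perpendicular to layering, so the layers act in series and the equivalent K is the thickness-weighted harmonic mean.
Total thickness L = 7.71 + 13.6 + 8.60 = 29.91 m.
Σ(b_i/K_i) = 7.71/0.221 + 13.6/4.12 + 8.60/4.17 = 40.25 d.
K_eq = L / Σ(b_i/K_i) = 29.91 / 40.25 = 0.7431 m/day.

0.743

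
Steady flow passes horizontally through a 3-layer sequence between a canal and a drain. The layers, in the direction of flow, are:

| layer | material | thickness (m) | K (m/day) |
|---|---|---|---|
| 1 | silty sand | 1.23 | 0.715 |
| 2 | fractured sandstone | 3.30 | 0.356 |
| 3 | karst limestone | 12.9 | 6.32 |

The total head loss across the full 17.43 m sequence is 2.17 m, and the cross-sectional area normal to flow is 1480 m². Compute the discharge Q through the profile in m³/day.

246

Flow is perpendicular to layering, so the layers act in series and the equivalent K is the thickness-weighted harmonic mean.
Total thickness L = 1.23 + 3.30 + 12.9 = 17.43 m.
Σ(b_i/K_i) = 1.23/0.715 + 3.30/0.356 + 12.9/6.32 = 13.03 d.
K_eq = L / Σ(b_i/K_i) = 17.43 / 13.03 = 1.338 m/day.
Q = K_eq · A · (Δh/L) = 1.338 × 1480 × (2.17/17.43) = 246.5 m³/day.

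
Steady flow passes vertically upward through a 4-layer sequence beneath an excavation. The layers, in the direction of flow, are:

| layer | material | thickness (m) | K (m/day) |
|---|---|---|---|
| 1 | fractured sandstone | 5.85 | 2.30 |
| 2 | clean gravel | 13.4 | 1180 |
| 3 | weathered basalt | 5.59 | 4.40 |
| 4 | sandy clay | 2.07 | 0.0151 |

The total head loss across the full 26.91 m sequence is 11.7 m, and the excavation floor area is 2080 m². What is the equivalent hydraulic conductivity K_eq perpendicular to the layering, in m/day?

0.191

Flow is perpendicular to layering, so the layers act in series and the equivalent K is the thickness-weighted harmonic mean.
Total thickness L = 5.85 + 13.4 + 5.59 + 2.07 = 26.91 m.
Σ(b_i/K_i) = 5.85/2.30 + 13.4/1180 + 5.59/4.40 + 2.07/0.0151 = 140.9 d.
K_eq = L / Σ(b_i/K_i) = 26.91 / 140.9 = 0.1910 m/day.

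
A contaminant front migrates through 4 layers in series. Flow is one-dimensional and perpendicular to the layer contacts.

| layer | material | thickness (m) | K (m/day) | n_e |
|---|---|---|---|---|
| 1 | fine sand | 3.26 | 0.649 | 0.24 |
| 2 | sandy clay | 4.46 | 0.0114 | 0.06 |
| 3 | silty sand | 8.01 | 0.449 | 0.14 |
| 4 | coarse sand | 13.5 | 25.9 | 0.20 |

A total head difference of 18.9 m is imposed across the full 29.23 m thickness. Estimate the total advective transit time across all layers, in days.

107

With flow normal to the layers, continuity requires the same specific discharge q through every layer.
Σ(b_i/K_i) = 3.26/0.649 + 4.46/0.0114 + 8.01/0.449 + 13.5/25.9 = 414.6 d.
q = Δh / Σ(b_i/K_i) = 18.9 / 414.6 = 0.04558 m/day.
In each layer the seepage velocity is v_i = q/n_i, so the layer transit time is t_i = b_i·n_i / q:
  layer 1 (fine sand): t_1 = 3.26 × 0.24 / 0.04558 = 17.16 d
  layer 2 (sandy clay): t_2 = 4.46 × 0.06 / 0.04558 = 5.870 d
  layer 3 (silty sand): t_3 = 8.01 × 0.14 / 0.04558 = 24.60 d
  layer 4 (coarse sand): t_4 = 13.5 × 0.20 / 0.04558 = 59.23 d
Total t = Σ t_i = 106.9 days.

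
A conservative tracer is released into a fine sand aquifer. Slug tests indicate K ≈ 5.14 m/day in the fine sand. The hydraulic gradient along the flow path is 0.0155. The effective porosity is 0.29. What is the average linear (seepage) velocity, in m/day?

Hydraulic gradient i = 0.0155.
Darcy flux q = K · i = 5.140 × 0.01550 = 0.07967 m/day.
Seepage velocity v = q / n_e = 0.07967 / 0.29 = 0.2747 m/day.

0.275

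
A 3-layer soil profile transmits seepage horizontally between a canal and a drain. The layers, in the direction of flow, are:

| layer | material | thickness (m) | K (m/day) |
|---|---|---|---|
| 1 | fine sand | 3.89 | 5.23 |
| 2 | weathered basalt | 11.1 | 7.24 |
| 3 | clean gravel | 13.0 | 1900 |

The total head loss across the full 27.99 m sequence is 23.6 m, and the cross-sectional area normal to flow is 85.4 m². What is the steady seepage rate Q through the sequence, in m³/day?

883

Flow is perpendicular to layering, so the layers act in series and the equivalent K is the thickness-weighted harmonic mean.
Total thickness L = 3.89 + 11.1 + 13.0 = 27.99 m.
Σ(b_i/K_i) = 3.89/5.23 + 11.1/7.24 + 13.0/1900 = 2.284 d.
K_eq = L / Σ(b_i/K_i) = 27.99 / 2.284 = 12.26 m/day.
Q = K_eq · A · (Δh/L) = 12.26 × 85.4 × (23.6/27.99) = 882.5 m³/day.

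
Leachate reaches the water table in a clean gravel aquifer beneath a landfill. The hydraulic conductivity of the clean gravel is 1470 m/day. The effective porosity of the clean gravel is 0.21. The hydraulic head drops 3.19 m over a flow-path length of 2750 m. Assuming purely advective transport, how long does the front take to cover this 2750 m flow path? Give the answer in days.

339

Hydraulic gradient i = Δh / L = 3.19 / 2750 = 0.001160.
Darcy flux q = K · i = 1470 × 0.001160 = 1.705 m/day.
Seepage velocity v = q / n_e = 1.705 / 0.21 = 8.120 m/day.
Travel time t = L / v = 2750 / 8.120 = 338.7 days.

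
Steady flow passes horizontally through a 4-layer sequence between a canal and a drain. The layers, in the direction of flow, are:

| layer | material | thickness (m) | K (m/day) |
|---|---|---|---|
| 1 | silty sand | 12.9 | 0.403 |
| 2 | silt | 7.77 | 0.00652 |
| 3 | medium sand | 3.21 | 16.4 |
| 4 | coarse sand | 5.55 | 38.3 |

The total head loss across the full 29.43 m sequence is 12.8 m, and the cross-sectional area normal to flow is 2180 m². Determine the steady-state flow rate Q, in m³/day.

22.8

Flow is perpendicular to layering, so the layers act in series and the equivalent K is the thickness-weighted harmonic mean.
Total thickness L = 12.9 + 7.77 + 3.21 + 5.55 = 29.43 m.
Σ(b_i/K_i) = 12.9/0.403 + 7.77/0.00652 + 3.21/16.4 + 5.55/38.3 = 1224 d.
K_eq = L / Σ(b_i/K_i) = 29.43 / 1224 = 0.02404 m/day.
Q = K_eq · A · (Δh/L) = 0.02404 × 2180 × (12.8/29.43) = 22.80 m³/day.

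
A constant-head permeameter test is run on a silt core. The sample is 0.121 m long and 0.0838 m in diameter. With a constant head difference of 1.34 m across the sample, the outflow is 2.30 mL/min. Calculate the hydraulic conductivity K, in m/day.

Cross-sectional area A = π·(d/2)² = π × (0.0838/2)² = 0.005515 m².
Convert discharge: 2.30 mL/min = 3.833e-08 m³/s.
Darcy's law rearranged: K = Q·L / (A·Δh) = 3.833e-08 × 0.121 / (0.005515 × 1.34) = 6.276e-07 m/s = 0.05422 m/day.

0.0542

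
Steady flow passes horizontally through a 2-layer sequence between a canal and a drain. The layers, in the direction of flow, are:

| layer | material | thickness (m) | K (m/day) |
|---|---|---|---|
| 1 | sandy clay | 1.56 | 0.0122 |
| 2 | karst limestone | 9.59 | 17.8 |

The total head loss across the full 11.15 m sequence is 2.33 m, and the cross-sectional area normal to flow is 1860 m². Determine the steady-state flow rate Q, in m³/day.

33.8

Flow is perpendicular to layering, so the layers act in series and the equivalent K is the thickness-weighted harmonic mean.
Total thickness L = 1.56 + 9.59 = 11.15 m.
Σ(b_i/K_i) = 1.56/0.0122 + 9.59/17.8 = 128.4 d.
K_eq = L / Σ(b_i/K_i) = 11.15 / 128.4 = 0.08683 m/day.
Q = K_eq · A · (Δh/L) = 0.08683 × 1860 × (2.33/11.15) = 33.75 m³/day.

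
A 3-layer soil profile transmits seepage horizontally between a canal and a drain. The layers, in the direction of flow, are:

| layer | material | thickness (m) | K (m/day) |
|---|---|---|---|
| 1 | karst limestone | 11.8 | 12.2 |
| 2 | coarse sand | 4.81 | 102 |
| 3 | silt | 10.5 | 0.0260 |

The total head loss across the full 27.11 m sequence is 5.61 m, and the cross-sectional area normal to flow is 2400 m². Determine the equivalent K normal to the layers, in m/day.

Flow is perpendicular to layering, so the layers act in series and the equivalent K is the thickness-weighted harmonic mean.
Total thickness L = 11.8 + 4.81 + 10.5 = 27.11 m.
Σ(b_i/K_i) = 11.8/12.2 + 4.81/102 + 10.5/0.0260 = 404.9 d.
K_eq = L / Σ(b_i/K_i) = 27.11 / 404.9 = 0.06696 m/day.

0.0670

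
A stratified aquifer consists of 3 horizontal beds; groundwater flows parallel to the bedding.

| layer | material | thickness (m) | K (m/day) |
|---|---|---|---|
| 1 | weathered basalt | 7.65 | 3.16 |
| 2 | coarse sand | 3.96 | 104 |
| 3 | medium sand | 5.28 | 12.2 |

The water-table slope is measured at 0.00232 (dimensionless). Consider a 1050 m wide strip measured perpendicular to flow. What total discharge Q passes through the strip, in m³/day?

Flow is parallel to layering, so each bed carries its own Darcy discharge and the transmissivities add.
Σ(K_i·b_i) = 3.16×7.65 + 104×3.96 + 12.2×5.28 = 500.4 m²/day.
Hydraulic gradient i = 0.00232.
Q = Σ(K_i·b_i) · W · i = 500.4 × 1050 × 0.002320 = 1219 m³/day.

1220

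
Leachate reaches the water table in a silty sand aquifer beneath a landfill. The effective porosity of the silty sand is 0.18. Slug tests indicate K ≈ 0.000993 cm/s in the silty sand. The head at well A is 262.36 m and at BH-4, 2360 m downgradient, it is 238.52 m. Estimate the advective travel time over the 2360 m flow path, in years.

134

Convert K: 0.000993 cm/s × 864 = 0.8580 m/day.
Hydraulic gradient i = (262.36 − 238.52) / 2360 = 23.84 / 2360 = 0.01010.
Darcy flux q = K · i = 0.8580 × 0.01010 = 0.008667 m/day.
Seepage velocity v = q / n_e = 0.008667 / 0.18 = 0.04815 m/day.
Travel time t = L / v = 2360 / 0.04815 = 49015 days = 134.2 years.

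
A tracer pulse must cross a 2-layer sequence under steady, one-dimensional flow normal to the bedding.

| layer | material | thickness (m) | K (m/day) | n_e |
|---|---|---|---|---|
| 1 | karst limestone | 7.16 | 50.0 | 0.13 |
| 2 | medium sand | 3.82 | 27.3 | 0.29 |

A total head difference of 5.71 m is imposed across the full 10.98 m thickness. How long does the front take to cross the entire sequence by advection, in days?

With flow normal to the layers, continuity requires the same specific discharge q through every layer.
Σ(b_i/K_i) = 7.16/50.0 + 3.82/27.3 = 0.2831 d.
q = Δh / Σ(b_i/K_i) = 5.71 / 0.2831 = 20.17 m/day.
In each layer the seepage velocity is v_i = q/n_i, so the layer transit time is t_i = b_i·n_i / q:
  layer 1 (karst limestone): t_1 = 7.16 × 0.13 / 20.17 = 0.04615 d
  layer 2 (medium sand): t_2 = 3.82 × 0.29 / 20.17 = 0.05493 d
Total t = Σ t_i = 0.1011 days.

0.101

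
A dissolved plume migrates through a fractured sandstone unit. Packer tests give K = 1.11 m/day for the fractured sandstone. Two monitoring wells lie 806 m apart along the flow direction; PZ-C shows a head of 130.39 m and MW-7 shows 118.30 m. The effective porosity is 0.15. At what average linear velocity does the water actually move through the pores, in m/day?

0.111

Hydraulic gradient i = (130.39 − 118.30) / 806 = 12.09 / 806 = 0.01500.
Darcy flux q = K · i = 1.110 × 0.01500 = 0.01665 m/day.
Seepage velocity v = q / n_e = 0.01665 / 0.15 = 0.1110 m/day.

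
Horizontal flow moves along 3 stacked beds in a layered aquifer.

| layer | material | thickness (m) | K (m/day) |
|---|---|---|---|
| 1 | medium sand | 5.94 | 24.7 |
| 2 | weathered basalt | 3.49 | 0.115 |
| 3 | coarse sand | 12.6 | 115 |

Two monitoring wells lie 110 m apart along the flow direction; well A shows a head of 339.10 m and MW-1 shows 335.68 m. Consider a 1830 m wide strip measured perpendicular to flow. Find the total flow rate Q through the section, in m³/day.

Flow is parallel to layering, so each bed carries its own Darcy discharge and the transmissivities add.
Σ(K_i·b_i) = 24.7×5.94 + 0.115×3.49 + 115×12.6 = 1596 m²/day.
Hydraulic gradient i = (339.10 − 335.68) / 110 = 3.42 / 110 = 0.03109.
Q = Σ(K_i·b_i) · W · i = 1596 × 1830 × 0.03109 = 90813 m³/day.

90800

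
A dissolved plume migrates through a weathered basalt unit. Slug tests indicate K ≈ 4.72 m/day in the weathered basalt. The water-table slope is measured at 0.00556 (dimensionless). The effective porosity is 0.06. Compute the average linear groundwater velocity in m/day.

Hydraulic gradient i = 0.00556.
Darcy flux q = K · i = 4.720 × 0.005560 = 0.02624 m/day.
Seepage velocity v = q / n_e = 0.02624 / 0.06 = 0.4374 m/day.

0.437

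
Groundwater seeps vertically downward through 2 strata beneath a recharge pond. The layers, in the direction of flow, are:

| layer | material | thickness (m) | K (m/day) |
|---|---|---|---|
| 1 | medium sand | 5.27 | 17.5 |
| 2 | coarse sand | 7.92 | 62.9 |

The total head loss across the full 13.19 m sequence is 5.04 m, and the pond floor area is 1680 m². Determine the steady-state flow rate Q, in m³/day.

19800

Flow is perpendicular to layering, so the layers act in series and the equivalent K is the thickness-weighted harmonic mean.
Total thickness L = 5.27 + 7.92 = 13.19 m.
Σ(b_i/K_i) = 5.27/17.5 + 7.92/62.9 = 0.4271 d.
K_eq = L / Σ(b_i/K_i) = 13.19 / 0.4271 = 30.89 m/day.
Q = K_eq · A · (Δh/L) = 30.89 × 1680 × (5.04/13.19) = 19827 m³/day.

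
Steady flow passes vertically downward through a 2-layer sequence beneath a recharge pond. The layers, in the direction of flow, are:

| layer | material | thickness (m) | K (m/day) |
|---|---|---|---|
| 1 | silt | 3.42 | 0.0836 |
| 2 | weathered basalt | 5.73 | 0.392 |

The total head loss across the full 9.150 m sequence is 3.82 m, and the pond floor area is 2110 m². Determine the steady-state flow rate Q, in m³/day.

145

Flow is perpendicular to layering, so the layers act in series and the equivalent K is the thickness-weighted harmonic mean.
Total thickness L = 3.42 + 5.73 = 9.150 m.
Σ(b_i/K_i) = 3.42/0.0836 + 5.73/0.392 = 55.53 d.
K_eq = L / Σ(b_i/K_i) = 9.150 / 55.53 = 0.1648 m/day.
Q = K_eq · A · (Δh/L) = 0.1648 × 2110 × (3.82/9.150) = 145.2 m³/day.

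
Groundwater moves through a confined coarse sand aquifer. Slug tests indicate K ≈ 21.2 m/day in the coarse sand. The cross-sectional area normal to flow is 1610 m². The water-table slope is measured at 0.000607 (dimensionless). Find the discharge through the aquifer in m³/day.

20.7

Hydraulic gradient i = 0.000607.
Darcy's law: Q = K · A · i = 21.20 × 1610 × 0.0006070 = 20.72 m³/day.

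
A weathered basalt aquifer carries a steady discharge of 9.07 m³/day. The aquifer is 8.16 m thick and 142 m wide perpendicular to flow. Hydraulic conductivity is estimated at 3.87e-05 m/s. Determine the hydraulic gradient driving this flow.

Convert K: 3.87e-05 m/s × 86400 = 3.344 m/day.
Cross-sectional area A = 142 × 8.16 = 1159 m².
From Q = K·A·i, i = Q / (K·A) = 9.07 / (3.344 × 1159) = 0.002341.

0.00234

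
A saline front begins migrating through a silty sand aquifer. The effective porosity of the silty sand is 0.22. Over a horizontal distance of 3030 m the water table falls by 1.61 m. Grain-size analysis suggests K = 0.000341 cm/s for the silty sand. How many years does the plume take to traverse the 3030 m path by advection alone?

11700

Convert K: 0.000341 cm/s × 864 = 0.2946 m/day.
Hydraulic gradient i = Δh / L = 1.61 / 3030 = 0.0005314.
Darcy flux q = K · i = 0.2946 × 0.0005314 = 0.0001565 m/day.
Seepage velocity v = q / n_e = 0.0001565 / 0.22 = 0.0007116 m/day.
Travel time t = L / v = 3030 / 0.0007116 = 4.258e+06 days = 11658 years.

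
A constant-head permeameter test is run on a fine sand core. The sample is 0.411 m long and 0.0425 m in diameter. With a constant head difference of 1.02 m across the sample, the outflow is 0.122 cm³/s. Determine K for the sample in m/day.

Cross-sectional area A = π·(d/2)² = π × (0.0425/2)² = 0.001419 m².
Convert discharge: 0.122 cm³/s = 1.220e-07 m³/s.
Darcy's law rearranged: K = Q·L / (A·Δh) = 1.220e-07 × 0.411 / (0.001419 × 1.02) = 3.465e-05 m/s = 2.994 m/day.

2.99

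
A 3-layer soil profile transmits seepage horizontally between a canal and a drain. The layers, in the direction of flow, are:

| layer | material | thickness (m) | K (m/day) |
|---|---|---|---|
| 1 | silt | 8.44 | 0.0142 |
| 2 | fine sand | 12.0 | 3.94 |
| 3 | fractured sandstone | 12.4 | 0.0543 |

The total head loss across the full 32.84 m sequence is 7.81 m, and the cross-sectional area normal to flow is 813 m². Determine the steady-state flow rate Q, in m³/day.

7.69

Flow is perpendicular to layering, so the layers act in series and the equivalent K is the thickness-weighted harmonic mean.
Total thickness L = 8.44 + 12.0 + 12.4 = 32.84 m.
Σ(b_i/K_i) = 8.44/0.0142 + 12.0/3.94 + 12.4/0.0543 = 825.8 d.
K_eq = L / Σ(b_i/K_i) = 32.84 / 825.8 = 0.03977 m/day.
Q = K_eq · A · (Δh/L) = 0.03977 × 813 × (7.81/32.84) = 7.689 m³/day.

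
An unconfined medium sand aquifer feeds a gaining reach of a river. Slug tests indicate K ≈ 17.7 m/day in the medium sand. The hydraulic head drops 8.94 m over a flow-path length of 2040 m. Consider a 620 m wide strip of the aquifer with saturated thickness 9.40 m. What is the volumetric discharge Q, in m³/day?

Cross-sectional area A = 620 × 9.40 = 5828 m².
Hydraulic gradient i = Δh / L = 8.94 / 2040 = 0.004382.
Darcy's law: Q = K · A · i = 17.70 × 5828 × 0.004382 = 452.1 m³/day.

452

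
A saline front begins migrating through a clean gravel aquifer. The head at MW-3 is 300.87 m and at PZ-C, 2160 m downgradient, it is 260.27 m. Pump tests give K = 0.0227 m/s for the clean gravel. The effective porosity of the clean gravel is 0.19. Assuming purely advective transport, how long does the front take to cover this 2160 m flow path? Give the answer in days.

Convert K: 0.0227 m/s × 86400 = 1961 m/day.
Hydraulic gradient i = (300.87 − 260.27) / 2160 = 40.6 / 2160 = 0.01880.
Darcy flux q = K · i = 1961 × 0.01880 = 36.86 m/day.
Seepage velocity v = q / n_e = 36.86 / 0.19 = 194.0 m/day.
Travel time t = L / v = 2160 / 194.0 = 11.13 days.

11.1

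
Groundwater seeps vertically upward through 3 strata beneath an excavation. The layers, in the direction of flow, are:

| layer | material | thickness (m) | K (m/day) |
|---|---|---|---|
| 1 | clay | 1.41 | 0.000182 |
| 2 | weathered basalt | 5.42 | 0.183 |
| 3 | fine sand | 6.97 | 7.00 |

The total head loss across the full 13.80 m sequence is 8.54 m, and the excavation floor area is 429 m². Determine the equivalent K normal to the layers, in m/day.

0.00177

Flow is perpendicular to layering, so the layers act in series and the equivalent K is the thickness-weighted harmonic mean.
Total thickness L = 1.41 + 5.42 + 6.97 = 13.80 m.
Σ(b_i/K_i) = 1.41/0.000182 + 5.42/0.183 + 6.97/7.00 = 7778 d.
K_eq = L / Σ(b_i/K_i) = 13.80 / 7778 = 0.001774 m/day.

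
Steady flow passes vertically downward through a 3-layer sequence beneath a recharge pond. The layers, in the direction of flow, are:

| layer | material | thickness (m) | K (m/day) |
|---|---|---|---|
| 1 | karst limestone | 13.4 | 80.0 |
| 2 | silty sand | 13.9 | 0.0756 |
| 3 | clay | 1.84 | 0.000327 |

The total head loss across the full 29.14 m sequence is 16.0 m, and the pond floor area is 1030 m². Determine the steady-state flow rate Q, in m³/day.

Flow is perpendicular to layering, so the layers act in series and the equivalent K is the thickness-weighted harmonic mean.
Total thickness L = 13.4 + 13.9 + 1.84 = 29.14 m.
Σ(b_i/K_i) = 13.4/80.0 + 13.9/0.0756 + 1.84/0.000327 = 5811 d.
K_eq = L / Σ(b_i/K_i) = 29.14 / 5811 = 0.005015 m/day.
Q = K_eq · A · (Δh/L) = 0.005015 × 1030 × (16.0/29.14) = 2.836 m³/day.

2.84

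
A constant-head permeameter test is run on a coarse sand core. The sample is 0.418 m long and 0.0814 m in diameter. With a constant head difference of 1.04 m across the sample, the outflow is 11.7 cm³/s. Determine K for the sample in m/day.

78.1

Cross-sectional area A = π·(d/2)² = π × (0.0814/2)² = 0.005204 m².
Convert discharge: 11.7 cm³/s = 1.170e-05 m³/s.
Darcy's law rearranged: K = Q·L / (A·Δh) = 1.170e-05 × 0.418 / (0.005204 × 1.04) = 0.0009036 m/s = 78.07 m/day.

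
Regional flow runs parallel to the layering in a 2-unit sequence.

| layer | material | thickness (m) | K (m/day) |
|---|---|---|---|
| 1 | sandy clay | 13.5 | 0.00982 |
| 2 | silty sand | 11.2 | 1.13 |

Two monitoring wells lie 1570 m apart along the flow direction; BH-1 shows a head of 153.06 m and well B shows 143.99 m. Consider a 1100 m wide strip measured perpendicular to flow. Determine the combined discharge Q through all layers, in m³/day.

Flow is parallel to layering, so each bed carries its own Darcy discharge and the transmissivities add.
Σ(K_i·b_i) = 0.00982×13.5 + 1.13×11.2 = 12.79 m²/day.
Hydraulic gradient i = (153.06 − 143.99) / 1570 = 9.07 / 1570 = 0.005777.
Q = Σ(K_i·b_i) · W · i = 12.79 × 1100 × 0.005777 = 81.27 m³/day.

81.3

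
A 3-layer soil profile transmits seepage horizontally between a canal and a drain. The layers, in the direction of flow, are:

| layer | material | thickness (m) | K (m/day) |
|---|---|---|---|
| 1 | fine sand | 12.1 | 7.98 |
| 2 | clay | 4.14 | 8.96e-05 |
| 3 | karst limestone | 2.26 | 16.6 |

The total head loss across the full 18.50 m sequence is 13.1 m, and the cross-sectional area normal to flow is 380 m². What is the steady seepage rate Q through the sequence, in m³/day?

Flow is perpendicular to layering, so the layers act in series and the equivalent K is the thickness-weighted harmonic mean.
Total thickness L = 12.1 + 4.14 + 2.26 = 18.50 m.
Σ(b_i/K_i) = 12.1/7.98 + 4.14/8.96e-05 + 2.26/16.6 = 46207 d.
K_eq = L / Σ(b_i/K_i) = 18.50 / 46207 = 0.0004004 m/day.
Q = K_eq · A · (Δh/L) = 0.0004004 × 380 × (13.1/18.50) = 0.1077 m³/day.

0.108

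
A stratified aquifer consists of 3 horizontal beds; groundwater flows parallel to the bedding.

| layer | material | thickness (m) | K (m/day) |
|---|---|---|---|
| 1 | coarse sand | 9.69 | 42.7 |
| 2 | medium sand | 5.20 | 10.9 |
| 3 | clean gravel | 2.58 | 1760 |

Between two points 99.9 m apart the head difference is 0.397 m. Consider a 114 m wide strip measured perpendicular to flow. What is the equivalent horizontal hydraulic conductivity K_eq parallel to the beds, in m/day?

Flow is parallel to layering, so each bed carries its own Darcy discharge and the transmissivities add.
Σ(K_i·b_i) = 42.7×9.69 + 10.9×5.20 + 1760×2.58 = 5011 m²/day.
Total thickness b = 17.47 m, so K_eq = Σ(K_i·b_i)/b = 286.8 m/day.

287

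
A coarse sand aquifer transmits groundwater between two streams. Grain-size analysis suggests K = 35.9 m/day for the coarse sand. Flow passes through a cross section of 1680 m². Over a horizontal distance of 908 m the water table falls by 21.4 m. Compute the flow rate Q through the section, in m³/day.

1420

Hydraulic gradient i = Δh / L = 21.4 / 908 = 0.02357.
Darcy's law: Q = K · A · i = 35.90 × 1680 × 0.02357 = 1421 m³/day.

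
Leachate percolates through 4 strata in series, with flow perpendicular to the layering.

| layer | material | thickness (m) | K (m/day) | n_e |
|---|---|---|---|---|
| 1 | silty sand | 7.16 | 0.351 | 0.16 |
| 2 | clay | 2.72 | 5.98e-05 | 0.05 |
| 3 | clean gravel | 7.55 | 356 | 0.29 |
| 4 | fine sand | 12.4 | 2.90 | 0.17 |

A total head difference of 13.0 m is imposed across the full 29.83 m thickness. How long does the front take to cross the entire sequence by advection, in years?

With flow normal to the layers, continuity requires the same specific discharge q through every layer.
Σ(b_i/K_i) = 7.16/0.351 + 2.72/5.98e-05 + 7.55/356 + 12.4/2.90 = 45510 d.
q = Δh / Σ(b_i/K_i) = 13.0 / 45510 = 0.0002857 m/day.
In each layer the seepage velocity is v_i = q/n_i, so the layer transit time is t_i = b_i·n_i / q:
  layer 1 (silty sand): t_1 = 7.16 × 0.16 / 0.0002857 = 4010 d
  layer 2 (clay): t_2 = 2.72 × 0.05 / 0.0002857 = 476.1 d
  layer 3 (clean gravel): t_3 = 7.55 × 0.29 / 0.0002857 = 7665 d
  layer 4 (fine sand): t_4 = 12.4 × 0.17 / 0.0002857 = 7380 d
Total t = Σ t_i = 19531 days = 53.47 years.

53.5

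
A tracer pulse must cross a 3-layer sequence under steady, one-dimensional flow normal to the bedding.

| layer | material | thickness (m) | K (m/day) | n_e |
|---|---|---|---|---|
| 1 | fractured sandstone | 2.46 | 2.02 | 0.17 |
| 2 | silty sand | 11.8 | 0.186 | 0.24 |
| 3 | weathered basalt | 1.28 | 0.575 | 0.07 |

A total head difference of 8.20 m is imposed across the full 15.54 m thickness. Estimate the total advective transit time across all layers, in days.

27.2

With flow normal to the layers, continuity requires the same specific discharge q through every layer.
Σ(b_i/K_i) = 2.46/2.02 + 11.8/0.186 + 1.28/0.575 = 66.88 d.
q = Δh / Σ(b_i/K_i) = 8.20 / 66.88 = 0.1226 m/day.
In each layer the seepage velocity is v_i = q/n_i, so the layer transit time is t_i = b_i·n_i / q:
  layer 1 (fractured sandstone): t_1 = 2.46 × 0.17 / 0.1226 = 3.411 d
  layer 2 (silty sand): t_2 = 11.8 × 0.24 / 0.1226 = 23.10 d
  layer 3 (weathered basalt): t_3 = 1.28 × 0.07 / 0.1226 = 0.7308 d
Total t = Σ t_i = 27.24 days.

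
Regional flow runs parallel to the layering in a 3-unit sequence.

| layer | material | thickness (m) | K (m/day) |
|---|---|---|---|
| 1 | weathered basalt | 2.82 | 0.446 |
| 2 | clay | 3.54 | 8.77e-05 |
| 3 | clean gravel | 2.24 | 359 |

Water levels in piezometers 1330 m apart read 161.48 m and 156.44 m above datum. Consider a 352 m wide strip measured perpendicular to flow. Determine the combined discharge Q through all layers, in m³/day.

1070

Flow is parallel to layering, so each bed carries its own Darcy discharge and the transmissivities add.
Σ(K_i·b_i) = 0.446×2.82 + 8.77e-05×3.54 + 359×2.24 = 805.4 m²/day.
Hydraulic gradient i = (161.48 − 156.44) / 1330 = 5.04 / 1330 = 0.003789.
Q = Σ(K_i·b_i) · W · i = 805.4 × 352 × 0.003789 = 1074 m³/day.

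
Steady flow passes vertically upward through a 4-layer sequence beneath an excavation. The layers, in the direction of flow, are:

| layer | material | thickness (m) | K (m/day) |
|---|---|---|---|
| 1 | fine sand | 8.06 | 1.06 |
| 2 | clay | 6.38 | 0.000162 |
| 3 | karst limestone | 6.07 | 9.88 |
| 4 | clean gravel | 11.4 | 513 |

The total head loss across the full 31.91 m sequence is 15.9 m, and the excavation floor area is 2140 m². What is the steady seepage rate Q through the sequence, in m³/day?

Flow is perpendicular to layering, so the layers act in series and the equivalent K is the thickness-weighted harmonic mean.
Total thickness L = 8.06 + 6.38 + 6.07 + 11.4 = 31.91 m.
Σ(b_i/K_i) = 8.06/1.06 + 6.38/0.000162 + 6.07/9.88 + 11.4/513 = 39391 d.
K_eq = L / Σ(b_i/K_i) = 31.91 / 39391 = 0.0008101 m/day.
Q = K_eq · A · (Δh/L) = 0.0008101 × 2140 × (15.9/31.91) = 0.8638 m³/day.

0.864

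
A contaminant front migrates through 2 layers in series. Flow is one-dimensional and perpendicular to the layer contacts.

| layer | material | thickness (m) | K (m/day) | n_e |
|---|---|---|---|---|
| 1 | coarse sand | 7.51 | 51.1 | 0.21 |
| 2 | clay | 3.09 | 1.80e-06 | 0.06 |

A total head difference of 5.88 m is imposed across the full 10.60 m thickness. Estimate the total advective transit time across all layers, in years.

1410

With flow normal to the layers, continuity requires the same specific discharge q through every layer.
Σ(b_i/K_i) = 7.51/51.1 + 3.09/1.80e-06 = 1.717e+06 d.
q = Δh / Σ(b_i/K_i) = 5.88 / 1.717e+06 = 3.425e-06 m/day.
In each layer the seepage velocity is v_i = q/n_i, so the layer transit time is t_i = b_i·n_i / q:
  layer 1 (coarse sand): t_1 = 7.51 × 0.21 / 3.425e-06 = 4.604e+05 d
  layer 2 (clay): t_2 = 3.09 × 0.06 / 3.425e-06 = 54128 d
Total t = Σ t_i = 5.146e+05 days = 1409 years.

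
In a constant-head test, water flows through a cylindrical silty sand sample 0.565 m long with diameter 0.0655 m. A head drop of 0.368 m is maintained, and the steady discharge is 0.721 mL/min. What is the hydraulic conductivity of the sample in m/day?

0.473

Cross-sectional area A = π·(d/2)² = π × (0.0655/2)² = 0.003370 m².
Convert discharge: 0.721 mL/min = 1.202e-08 m³/s.
Darcy's law rearranged: K = Q·L / (A·Δh) = 1.202e-08 × 0.565 / (0.003370 × 0.368) = 5.475e-06 m/s = 0.4731 m/day.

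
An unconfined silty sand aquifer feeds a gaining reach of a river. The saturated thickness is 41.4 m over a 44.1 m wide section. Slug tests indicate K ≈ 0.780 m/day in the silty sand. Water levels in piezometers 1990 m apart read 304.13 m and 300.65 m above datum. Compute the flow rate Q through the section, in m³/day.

Cross-sectional area A = 44.1 × 41.4 = 1826 m².
Hydraulic gradient i = (304.13 − 300.65) / 1990 = 3.48 / 1990 = 0.001749.
Darcy's law: Q = K · A · i = 0.7800 × 1826 × 0.001749 = 2.490 m³/day.

2.49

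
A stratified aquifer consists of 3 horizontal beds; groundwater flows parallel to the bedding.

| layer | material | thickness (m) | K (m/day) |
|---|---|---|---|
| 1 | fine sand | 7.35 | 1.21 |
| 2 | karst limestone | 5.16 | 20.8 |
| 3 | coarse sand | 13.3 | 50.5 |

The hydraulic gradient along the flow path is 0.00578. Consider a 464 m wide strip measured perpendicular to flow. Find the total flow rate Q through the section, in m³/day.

2110

Flow is parallel to layering, so each bed carries its own Darcy discharge and the transmissivities add.
Σ(K_i·b_i) = 1.21×7.35 + 20.8×5.16 + 50.5×13.3 = 787.9 m²/day.
Hydraulic gradient i = 0.00578.
Q = Σ(K_i·b_i) · W · i = 787.9 × 464 × 0.005780 = 2113 m³/day.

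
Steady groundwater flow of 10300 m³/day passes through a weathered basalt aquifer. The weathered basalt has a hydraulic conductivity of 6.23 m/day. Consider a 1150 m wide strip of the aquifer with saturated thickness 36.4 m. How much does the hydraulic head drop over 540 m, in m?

21.3

Cross-sectional area A = 1150 × 36.4 = 41860 m².
From Q = K·A·i, i = Q / (K·A) = 10300 / (6.230 × 41860) = 0.03950.
Head loss Δh = i · L = 0.03950 × 540 = 21.33 m.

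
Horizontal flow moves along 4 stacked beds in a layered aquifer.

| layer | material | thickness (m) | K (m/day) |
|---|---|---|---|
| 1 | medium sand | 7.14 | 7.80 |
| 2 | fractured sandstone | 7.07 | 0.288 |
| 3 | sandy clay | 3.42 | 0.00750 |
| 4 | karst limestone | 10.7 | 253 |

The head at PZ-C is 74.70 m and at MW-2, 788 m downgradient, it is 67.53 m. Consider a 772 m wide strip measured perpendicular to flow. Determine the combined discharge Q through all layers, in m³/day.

Flow is parallel to layering, so each bed carries its own Darcy discharge and the transmissivities add.
Σ(K_i·b_i) = 7.80×7.14 + 0.288×7.07 + 0.00750×3.42 + 253×10.7 = 2765 m²/day.
Hydraulic gradient i = (74.70 − 67.53) / 788 = 7.17 / 788 = 0.009099.
Q = Σ(K_i·b_i) · W · i = 2765 × 772 × 0.009099 = 19421 m³/day.

19400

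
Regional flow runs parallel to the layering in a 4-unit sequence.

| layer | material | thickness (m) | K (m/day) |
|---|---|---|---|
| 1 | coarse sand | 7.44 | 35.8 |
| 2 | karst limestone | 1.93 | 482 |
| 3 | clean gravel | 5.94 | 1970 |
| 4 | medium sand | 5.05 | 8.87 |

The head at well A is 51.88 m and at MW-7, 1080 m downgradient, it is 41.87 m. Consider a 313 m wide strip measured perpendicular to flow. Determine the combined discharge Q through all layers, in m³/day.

Flow is parallel to layering, so each bed carries its own Darcy discharge and the transmissivities add.
Σ(K_i·b_i) = 35.8×7.44 + 482×1.93 + 1970×5.94 + 8.87×5.05 = 12943 m²/day.
Hydraulic gradient i = (51.88 − 41.87) / 1080 = 10.01 / 1080 = 0.009269.
Q = Σ(K_i·b_i) · W · i = 12943 × 313 × 0.009269 = 37549 m³/day.

37500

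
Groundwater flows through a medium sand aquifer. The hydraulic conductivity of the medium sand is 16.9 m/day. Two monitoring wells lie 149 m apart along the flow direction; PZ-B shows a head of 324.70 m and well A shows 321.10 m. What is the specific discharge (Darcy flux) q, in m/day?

0.408

Hydraulic gradient i = (324.70 − 321.10) / 149 = 3.6 / 149 = 0.02416.
Specific discharge q = K · i = 16.90 × 0.02416 = 0.4083 m/day.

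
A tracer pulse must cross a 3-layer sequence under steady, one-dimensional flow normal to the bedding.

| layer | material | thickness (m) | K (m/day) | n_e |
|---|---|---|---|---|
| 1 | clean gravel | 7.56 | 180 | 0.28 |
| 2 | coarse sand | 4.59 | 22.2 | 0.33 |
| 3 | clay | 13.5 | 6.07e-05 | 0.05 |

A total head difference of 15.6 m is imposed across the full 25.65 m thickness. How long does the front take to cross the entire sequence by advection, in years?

168

With flow normal to the layers, continuity requires the same specific discharge q through every layer.
Σ(b_i/K_i) = 7.56/180 + 4.59/22.2 + 13.5/6.07e-05 = 2.224e+05 d.
q = Δh / Σ(b_i/K_i) = 15.6 / 2.224e+05 = 7.014e-05 m/day.
In each layer the seepage velocity is v_i = q/n_i, so the layer transit time is t_i = b_i·n_i / q:
  layer 1 (clean gravel): t_1 = 7.56 × 0.28 / 7.014e-05 = 30179 d
  layer 2 (coarse sand): t_2 = 4.59 × 0.33 / 7.014e-05 = 21595 d
  layer 3 (clay): t_3 = 13.5 × 0.05 / 7.014e-05 = 9623 d
Total t = Σ t_i = 61397 days = 168.1 years.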